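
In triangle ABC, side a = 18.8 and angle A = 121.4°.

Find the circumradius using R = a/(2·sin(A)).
R = a/(2·sin(A)) = 18.8/(2·sin(121.4°))
sin(121.4°) ≈ 0.853551
R ≈ 18.8/(2·0.853551) = 18.8/1.7071 ≈ 11.0128

R = 11.01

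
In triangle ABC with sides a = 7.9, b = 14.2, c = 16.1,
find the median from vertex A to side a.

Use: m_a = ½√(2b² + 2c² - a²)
m_a = ½√(2·14.2² + 2·16.1² − 7.9²) = ½√(2·201.64 + 2·259.21 − 62.41) = ½√(403.28 + 518.42 − 62.41) = ½√859.29
√859.29 ≈ 29.3136, so m_a ≈ 14.6568

m_a = 14.66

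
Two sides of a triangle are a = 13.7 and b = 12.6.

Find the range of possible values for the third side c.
Triangle inequality: |a − b| < c < a + b
|a − b| = |13.7 − 12.6| = 1.1
a + b = 13.7 + 12.6 = 26.3

1.1 < c < 26.3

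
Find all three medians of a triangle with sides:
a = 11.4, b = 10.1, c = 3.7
Median formula: m_a = ½√(2b² + 2c² − a²) (and cyclically). a² = 129.96, b² = 102.01, c² = 13.69.
m_a = ½√(2·102.01 + 2·13.69 − 129.96) = ½√101.44 ≈ ½·10.0717 ≈ 5.03587
m_b = ½√(2·129.96 + 2·13.69 − 102.01) = ½√185.29 ≈ ½·13.6121 ≈ 6.80606
m_c = ½√(2·129.96 + 2·102.01 − 13.69) = ½√450.25 ≈ ½·21.2191 ≈ 10.6095

m_a = 5.036, m_b = 6.806, m_c = 10.61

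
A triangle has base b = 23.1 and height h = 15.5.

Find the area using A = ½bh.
A = ½·b·h = ½·23.1·15.5 = ½·358.05 = 179.025

Area = 179.025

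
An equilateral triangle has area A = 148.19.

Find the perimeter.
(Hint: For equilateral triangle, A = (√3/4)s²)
A = (√3/4)s²  ⇒  s² = 4A/√3 = 4·148.19/√3 = 592.76/1.73205 ≈ 342.23
s ≈ √342.23 ≈ 18.4995
Perimeter = 3s ≈ 3·18.4995 ≈ 55.4984

Perimeter = 55.5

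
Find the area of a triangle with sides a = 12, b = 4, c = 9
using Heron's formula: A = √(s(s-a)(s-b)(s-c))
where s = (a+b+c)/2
s = (12 + 4 + 9)/2 = 25/2 = 12.5
s − a = 0.5, s − b = 8.5, s − c = 3.5
s(s−a)(s−b)(s−c) = 12.5·0.5·8.5·3.5 = 185.9375
Area = √185.9375 ≈ 13.6359

s = 12.5, Area = 13.64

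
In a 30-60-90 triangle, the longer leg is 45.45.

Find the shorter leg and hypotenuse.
In a 30-60-90 triangle the sides are in ratio 1 : √3 : 2, so short leg = long leg/√3 and hypotenuse = 2·(short leg).
Short leg = 45.45/√3 ≈ 45.45/1.73205 ≈ 26.2406
Hypotenuse = 2·26.2406 ≈ 52.4811

Short leg = 26.24, Hypotenuse = 52.48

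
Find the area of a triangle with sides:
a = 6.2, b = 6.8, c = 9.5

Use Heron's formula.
s = (6.2 + 6.8 + 9.5)/2 = 22.5/2 = 11.25
s − a = 5.05, s − b = 4.45, s − c = 1.75
s(s−a)(s−b)(s−c) = 11.25·5.05·4.45·1.75 ≈ 442.427
Area = √442.427 ≈ 21.034

Area = 21.03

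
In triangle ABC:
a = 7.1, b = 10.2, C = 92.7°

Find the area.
Two sides and the included angle (SAS): A = ½·a·b·sin(C) = ½·7.1·10.2·sin(92.7°)
sin(92.7°) ≈ 0.99889
A ≈ ½·72.42·0.99889 = 36.21·0.99889 ≈ 36.1698

Area = 36.17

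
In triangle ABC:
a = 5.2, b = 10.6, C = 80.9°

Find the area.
Two sides and the included angle (SAS): A = ½·a·b·sin(C) = ½·5.2·10.6·sin(80.9°)
sin(80.9°) ≈ 0.987414
A ≈ ½·55.12·0.987414 = 27.56·0.987414 ≈ 27.2131

Area = 27.21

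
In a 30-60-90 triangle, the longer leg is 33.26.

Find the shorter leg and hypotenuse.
In a 30-60-90 triangle the sides are in ratio 1 : √3 : 2, so short leg = long leg/√3 and hypotenuse = 2·(short leg).
Short leg = 33.26/√3 ≈ 33.26/1.73205 ≈ 19.2027
Hypotenuse = 2·19.2027 ≈ 38.4053

Short leg = 19.2, Hypotenuse = 38.41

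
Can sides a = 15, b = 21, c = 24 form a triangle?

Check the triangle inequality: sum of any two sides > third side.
a + b vs c: 15 + 21 = 36 > 24  ✓
a + c vs b: 15 + 24 = 39 > 21  ✓
b + c vs a: 21 + 24 = 45 > 15  ✓

Yes, triangle inequality satisfied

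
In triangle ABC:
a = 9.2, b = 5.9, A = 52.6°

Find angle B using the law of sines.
a/sin(A) = b/sin(B)  ⇒  sin(B) = b·sin(A)/a = 5.9·sin(52.6°)/9.2
sin(52.6°) ≈ 0.794415
sin(B) ≈ 5.9·0.794415/9.2 ≈ 4.68705/9.2 ≈ 0.509462
B = arcsin(0.509462) ≈ 30.628°
(Since b ≤ a we need B ≤ A, so the obtuse alternative 180° − 30.628° ≈ 149.372° is rejected.)

B = 30.63°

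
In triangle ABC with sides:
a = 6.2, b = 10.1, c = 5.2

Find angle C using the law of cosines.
c² = a² + b² − 2ab·cos(C)  ⇒  cos(C) = (a² + b² − c²)/(2ab)
cos(C) = (6.2² + 10.1² − 5.2²)/(2·6.2·10.1) = (38.44 + 102.01 − 27.04)/125.24 = 113.41/125.24 ≈ 0.905541
C = arccos(0.905541) ≈ 25.1037°

C = 25.1°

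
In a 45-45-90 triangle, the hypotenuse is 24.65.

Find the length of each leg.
In a 45-45-90 triangle hypotenuse = leg·√2, so leg = hypotenuse/√2.
Leg = 24.65/√2 ≈ 24.65/1.41421 ≈ 17.4302

Each leg = 17.43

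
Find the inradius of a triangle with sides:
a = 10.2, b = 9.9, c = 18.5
r = Area/s where s is the semi-perimeter.
s = (10.2 + 9.9 + 18.5)/2 = 38.6/2 = 19.3
Area = √(s(s−a)(s−b)(s−c)) = √(19.3·9.1·9.4·0.8) ≈ √1320.74 ≈ 36.342
r ≈ 36.342/19.3 ≈ 1.883

r = 1.883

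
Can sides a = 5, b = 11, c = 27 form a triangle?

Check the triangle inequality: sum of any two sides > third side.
a + b vs c: 5 + 11 = 16 ≤ 27  ✗
a + c vs b: 5 + 27 = 32 > 11  ✓
b + c vs a: 11 + 27 = 38 > 5  ✓

No: 5 + 11 = 16 is not > 27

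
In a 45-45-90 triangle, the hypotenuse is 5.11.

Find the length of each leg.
In a 45-45-90 triangle hypotenuse = leg·√2, so leg = hypotenuse/√2.
Leg = 5.11/√2 ≈ 5.11/1.41421 ≈ 3.61332

Each leg = 3.613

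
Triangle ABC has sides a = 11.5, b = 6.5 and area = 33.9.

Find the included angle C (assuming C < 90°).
Area = ½·a·b·sin(C)  ⇒  sin(C) = 2·Area/(a·b) = 2·33.9/(11.5·6.5) = 67.8/74.75 ≈ 0.907023
C = arcsin(0.907023) ≈ 65.0972° (taking the acute solution since C < 90°)

C = 65.1°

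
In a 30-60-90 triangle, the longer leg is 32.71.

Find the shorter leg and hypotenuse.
In a 30-60-90 triangle the sides are in ratio 1 : √3 : 2, so short leg = long leg/√3 and hypotenuse = 2·(short leg).
Short leg = 32.71/√3 ≈ 32.71/1.73205 ≈ 18.8851
Hypotenuse = 2·18.8851 ≈ 37.7703

Short leg = 18.89, Hypotenuse = 37.77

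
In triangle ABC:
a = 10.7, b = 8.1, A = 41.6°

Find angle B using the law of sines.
a/sin(A) = b/sin(B)  ⇒  sin(B) = b·sin(A)/a = 8.1·sin(41.6°)/10.7
sin(41.6°) ≈ 0.663926
sin(B) ≈ 8.1·0.663926/10.7 ≈ 5.3778/10.7 ≈ 0.502598
B = arcsin(0.502598) ≈ 30.1721°
(Since b ≤ a we need B ≤ A, so the obtuse alternative 180° − 30.1721° ≈ 149.828° is rejected.)

B = 30.17°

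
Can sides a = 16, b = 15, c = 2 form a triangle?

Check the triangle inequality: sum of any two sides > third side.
a + b vs c: 16 + 15 = 31 > 2  ✓
a + c vs b: 16 + 2 = 18 > 15  ✓
b + c vs a: 15 + 2 = 17 > 16  ✓

Yes, triangle inequality satisfied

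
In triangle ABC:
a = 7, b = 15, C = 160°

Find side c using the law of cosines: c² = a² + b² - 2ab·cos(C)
c² = 7² + 15² − 2·7·15·cos(160°)
cos(160°) ≈ -0.939693
c² ≈ 49 + 225 − 210·(-0.939693) ≈ 274 + 197.335 ≈ 471.335
c ≈ √471.335 ≈ 21.7103

c = 21.71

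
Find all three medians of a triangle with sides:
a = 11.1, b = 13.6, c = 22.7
Median formula: m_a = ½√(2b² + 2c² − a²) (and cyclically). a² = 123.21, b² = 184.96, c² = 515.29.
m_a = ½√(2·184.96 + 2·515.29 − 123.21) = ½√1277.29 ≈ ½·35.7392 ≈ 17.8696
m_b = ½√(2·123.21 + 2·515.29 − 184.96) = ½√1092.04 ≈ ½·33.046 ≈ 16.523
m_c = ½√(2·123.21 + 2·184.96 − 515.29) = ½√101.05 ≈ ½·10.0524 ≈ 5.02618

m_a = 17.87, m_b = 16.52, m_c = 5.026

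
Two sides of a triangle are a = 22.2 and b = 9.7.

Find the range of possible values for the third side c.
Triangle inequality: |a − b| < c < a + b
|a − b| = |22.2 − 9.7| = 12.5
a + b = 22.2 + 9.7 = 31.9

12.5 < c < 31.9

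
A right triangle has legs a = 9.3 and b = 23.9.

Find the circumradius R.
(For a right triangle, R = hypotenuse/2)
Hypotenuse c = √(a² + b²) = √(86.49 + 571.21) = √657.7 ≈ 25.6457
R = c/2 ≈ 25.6457/2 ≈ 12.8228

R = 12.82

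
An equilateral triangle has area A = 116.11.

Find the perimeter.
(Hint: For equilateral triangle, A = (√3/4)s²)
A = (√3/4)s²  ⇒  s² = 4A/√3 = 4·116.11/√3 = 464.44/1.73205 ≈ 268.145
s ≈ √268.145 ≈ 16.3751
Perimeter = 3s ≈ 3·16.3751 ≈ 49.1254

Perimeter = 49.13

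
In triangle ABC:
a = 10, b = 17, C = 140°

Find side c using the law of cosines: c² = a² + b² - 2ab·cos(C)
c² = 10² + 17² − 2·10·17·cos(140°)
cos(140°) ≈ -0.766044
c² ≈ 100 + 289 − 340·(-0.766044) ≈ 389 + 260.455 ≈ 649.455
c ≈ √649.455 ≈ 25.4844

c = 25.48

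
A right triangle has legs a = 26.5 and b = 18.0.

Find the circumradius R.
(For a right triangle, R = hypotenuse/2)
Hypotenuse c = √(a² + b²) = √(702.25 + 324) = √1026.25 ≈ 32.0351
R = c/2 ≈ 32.0351/2 ≈ 16.0176

R = 16.02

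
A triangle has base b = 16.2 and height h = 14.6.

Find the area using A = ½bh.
A = ½·b·h = ½·16.2·14.6 = ½·236.52 = 118.26

Area = 118.26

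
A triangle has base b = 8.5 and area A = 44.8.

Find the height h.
A = ½·b·h  ⇒  h = 2A/b = 2·44.8/8.5 = 89.6/8.5 ≈ 10.5412

h = 10.54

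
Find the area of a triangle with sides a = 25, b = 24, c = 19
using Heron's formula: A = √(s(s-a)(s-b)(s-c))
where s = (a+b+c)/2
s = (25 + 24 + 19)/2 = 68/2 = 34
s − a = 9, s − b = 10, s − c = 15
s(s−a)(s−b)(s−c) = 34·9·10·15 = 45900
Area = √45900 ≈ 214.243

s = 34.0, Area = 214.2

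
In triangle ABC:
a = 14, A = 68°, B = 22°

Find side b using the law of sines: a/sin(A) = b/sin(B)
a/sin(A) = b/sin(B)  ⇒  b = a·sin(B)/sin(A) = 14·sin(22°)/sin(68°)
sin(22°) ≈ 0.374607, sin(68°) ≈ 0.927184
b ≈ 14·0.374607/0.927184 ≈ 5.24449/0.927184 ≈ 5.65637

b = 5.656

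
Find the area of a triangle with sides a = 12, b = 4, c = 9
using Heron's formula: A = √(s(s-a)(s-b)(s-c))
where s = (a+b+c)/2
s = (12 + 4 + 9)/2 = 25/2 = 12.5
s − a = 0.5, s − b = 8.5, s − c = 3.5
s(s−a)(s−b)(s−c) = 12.5·0.5·8.5·3.5 = 185.9375
Area = √185.9375 ≈ 13.6359

s = 12.5, Area = 13.64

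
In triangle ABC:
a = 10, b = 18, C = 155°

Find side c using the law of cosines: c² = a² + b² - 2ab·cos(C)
c² = 10² + 18² − 2·10·18·cos(155°)
cos(155°) ≈ -0.906308
c² ≈ 100 + 324 − 360·(-0.906308) ≈ 424 + 326.271 ≈ 750.271
c ≈ √750.271 ≈ 27.3911

c = 27.39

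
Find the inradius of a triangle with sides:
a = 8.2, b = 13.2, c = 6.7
r = Area/s where s is the semi-perimeter.
s = (8.2 + 13.2 + 6.7)/2 = 28.1/2 = 14.05
Area = √(s(s−a)(s−b)(s−c)) = √(14.05·5.85·0.85·7.35) ≈ √513.498 ≈ 22.6605
r ≈ 22.6605/14.05 ≈ 1.61285

r = 1.613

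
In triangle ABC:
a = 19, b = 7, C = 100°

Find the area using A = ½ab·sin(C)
A = ½·a·b·sin(C) = ½·19·7·sin(100°)
sin(100°) ≈ 0.984808
A ≈ ½·133·0.984808 = 66.5·0.984808 ≈ 65.4897

Area = 65.49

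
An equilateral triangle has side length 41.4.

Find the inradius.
r = Area/s with s the semi-perimeter.
Area = (√3/4)·41.4² = (√3/4)·1713.96 ≈ 0.433013·1713.96 ≈ 742.166
s = 3·41.4/2 = 62.1
r ≈ 742.166/62.1 ≈ 11.9512
(Equivalently r = side/(2√3) = 41.4/3.4641 ≈ 11.9512.)

r = 11.95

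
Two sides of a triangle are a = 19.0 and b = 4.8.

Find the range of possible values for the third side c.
Triangle inequality: |a − b| < c < a + b
|a − b| = |19.0 − 4.8| = 14.2
a + b = 19.0 + 4.8 = 23.8

14.2 < c < 23.8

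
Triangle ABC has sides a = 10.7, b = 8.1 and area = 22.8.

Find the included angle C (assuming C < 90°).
Area = ½·a·b·sin(C)  ⇒  sin(C) = 2·Area/(a·b) = 2·22.8/(10.7·8.1) = 45.6/86.67 ≈ 0.526134
C = arcsin(0.526134) ≈ 31.7446° (taking the acute solution since C < 90°)

C = 31.74°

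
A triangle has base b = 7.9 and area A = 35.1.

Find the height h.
A = ½·b·h  ⇒  h = 2A/b = 2·35.1/7.9 = 70.2/7.9 ≈ 8.88608

h = 8.886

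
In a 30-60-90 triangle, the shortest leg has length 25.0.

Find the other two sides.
In a 30-60-90 triangle the sides are in ratio 1 : √3 : 2 (short leg : long leg : hypotenuse).
Long leg = 25.0·√3 ≈ 25.0·1.73205 ≈ 43.3013
Hypotenuse = 2·25.0 = 50

Long leg = 25.0√3 = 43.3, Hypotenuse = 50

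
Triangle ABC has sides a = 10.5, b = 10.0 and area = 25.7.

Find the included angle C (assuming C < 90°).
Area = ½·a·b·sin(C)  ⇒  sin(C) = 2·Area/(a·b) = 2·25.7/(10.5·10.0) = 51.4/105 ≈ 0.489524
C = arcsin(0.489524) ≈ 29.3093° (taking the acute solution since C < 90°)

C = 29.31°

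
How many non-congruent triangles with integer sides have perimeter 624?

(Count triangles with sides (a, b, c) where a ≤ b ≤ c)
Let a ≤ b ≤ c with a + b + c = 624. The only binding inequality is a + b > c, i.e. 624 − c > c, so c < 624/2; and c ≥ 624/3 since c is the largest side.
So 208 ≤ c ≤ 311. For each c, b runs from ⌈(624 − c)/2⌉ up to c (then a = 624 − b − c satisfies 1 ≤ a ≤ b automatically), giving c − ⌈(624 − c)/2⌉ + 1 choices.
Summing over c: 1 + 2 + 4 + 5 + … + 154 + 155  (104 terms, c = 208, …, 311) = 8112
Check (closed form: nearest integer to p²/48 for even p, (p+3)²/48 for odd p): 624²/48 = 389376/48 ≈ 8112.00 → 8112

8112 triangles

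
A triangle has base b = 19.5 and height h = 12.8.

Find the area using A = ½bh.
A = ½·b·h = ½·19.5·12.8 = ½·249.6 = 124.8

Area = 124.8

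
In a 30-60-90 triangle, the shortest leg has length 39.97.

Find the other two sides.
In a 30-60-90 triangle the sides are in ratio 1 : √3 : 2 (short leg : long leg : hypotenuse).
Long leg = 39.97·√3 ≈ 39.97·1.73205 ≈ 69.2301
Hypotenuse = 2·39.97 = 79.94

Long leg = 39.97√3 = 69.23, Hypotenuse = 79.94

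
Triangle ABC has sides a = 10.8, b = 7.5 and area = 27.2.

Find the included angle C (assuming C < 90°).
Area = ½·a·b·sin(C)  ⇒  sin(C) = 2·Area/(a·b) = 2·27.2/(10.8·7.5) = 54.4/81 ≈ 0.671605
C = arcsin(0.671605) ≈ 42.1911° (taking the acute solution since C < 90°)

C = 42.19°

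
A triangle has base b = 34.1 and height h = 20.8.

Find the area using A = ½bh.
A = ½·b·h = ½·34.1·20.8 = ½·709.28 = 354.64

Area = 354.64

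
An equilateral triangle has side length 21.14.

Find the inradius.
r = Area/s with s the semi-perimeter.
Area = (√3/4)·21.14² = (√3/4)·446.8996 ≈ 0.433013·446.8996 ≈ 193.513
s = 3·21.14/2 = 31.71
r ≈ 193.513/31.71 ≈ 6.10259
(Equivalently r = side/(2√3) = 21.14/3.4641 ≈ 6.10259.)

r = 6.103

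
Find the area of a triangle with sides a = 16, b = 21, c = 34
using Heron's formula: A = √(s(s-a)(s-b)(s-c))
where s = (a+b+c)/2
s = (16 + 21 + 34)/2 = 71/2 = 35.5
s − a = 19.5, s − b = 14.5, s − c = 1.5
s(s−a)(s−b)(s−c) = 35.5·19.5·14.5·1.5 = 15056.4375
Area = √15056.4375 ≈ 122.705

s = 35.5, Area = 122.7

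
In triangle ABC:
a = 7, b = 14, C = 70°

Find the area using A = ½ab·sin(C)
A = ½·a·b·sin(C) = ½·7·14·sin(70°)
sin(70°) ≈ 0.939693
A ≈ ½·98·0.939693 = 49·0.939693 ≈ 46.0449

Area = 46.04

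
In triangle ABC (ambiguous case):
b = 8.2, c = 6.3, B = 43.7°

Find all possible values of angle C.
b/sin(B) = c/sin(C)  ⇒  sin(C) = c·sin(B)/b = 6.3·sin(43.7°)/8.2
sin(43.7°) ≈ 0.690882
sin(C) ≈ 6.3·0.690882/8.2 ≈ 4.35256/8.2 ≈ 0.5308
Candidate 1: C₁ = arcsin(0.5308) ≈ 32.0595°  →  A = 180° − 43.7° − 32.0595° ≈ 104.24° > 0, valid
Candidate 2: C₂ = 180° − C₁ ≈ 147.94°  →  A = 180° − 43.7° − 147.94° ≈ -11.6405° ≤ 0, not a valid triangle

C = 32.06° (one solution)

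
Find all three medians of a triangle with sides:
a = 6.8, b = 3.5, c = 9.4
Median formula: m_a = ½√(2b² + 2c² − a²) (and cyclically). a² = 46.24, b² = 12.25, c² = 88.36.
m_a = ½√(2·12.25 + 2·88.36 − 46.24) = ½√154.98 ≈ ½·12.4491 ≈ 6.22455
m_b = ½√(2·46.24 + 2·88.36 − 12.25) = ½√256.95 ≈ ½·16.0297 ≈ 8.01483
m_c = ½√(2·46.24 + 2·12.25 − 88.36) = ½√28.62 ≈ ½·5.34977 ≈ 2.67488

m_a = 6.225, m_b = 8.015, m_c = 2.675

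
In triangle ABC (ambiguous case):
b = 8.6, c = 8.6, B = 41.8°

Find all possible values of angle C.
b/sin(B) = c/sin(C)  ⇒  sin(C) = c·sin(B)/b = 8.6·sin(41.8°)/8.6
sin(41.8°) ≈ 0.666532
sin(C) ≈ 8.6·0.666532/8.6 ≈ 5.73218/8.6 ≈ 0.666532
Candidate 1: C₁ = arcsin(0.666532) ≈ 41.8°  →  A = 180° − 41.8° − 41.8° ≈ 96.4° > 0, valid
Candidate 2: C₂ = 180° − C₁ ≈ 138.2°  →  A = 180° − 41.8° − 138.2° ≈ 0° ≤ 0, not a valid triangle

C = 41.8° (one solution)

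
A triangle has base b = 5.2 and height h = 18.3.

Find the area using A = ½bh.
A = ½·b·h = ½·5.2·18.3 = ½·95.16 = 47.58

Area = 47.58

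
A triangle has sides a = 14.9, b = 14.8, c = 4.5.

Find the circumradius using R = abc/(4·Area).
First find the area with Heron's formula.
s = (14.9 + 14.8 + 4.5)/2 = 17.1
Area = √(s(s−a)(s−b)(s−c)) = √(17.1·2.2·2.3·12.6) ≈ √1090.23 ≈ 33.0186
abc = 14.9·14.8·4.5 = 992.34
R = abc/(4·Area) ≈ 992.34/(4·33.0186) = 992.34/132.074 ≈ 7.51349

R = 7.513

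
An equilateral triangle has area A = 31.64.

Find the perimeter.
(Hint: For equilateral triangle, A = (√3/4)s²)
A = (√3/4)s²  ⇒  s² = 4A/√3 = 4·31.64/√3 = 126.56/1.73205 ≈ 73.0695
s ≈ √73.0695 ≈ 8.54807
Perimeter = 3s ≈ 3·8.54807 ≈ 25.6442

Perimeter = 25.64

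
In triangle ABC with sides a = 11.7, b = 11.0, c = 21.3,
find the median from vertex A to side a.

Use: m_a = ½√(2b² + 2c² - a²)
m_a = ½√(2·11.0² + 2·21.3² − 11.7²) = ½√(2·121 + 2·453.69 − 136.89) = ½√(242 + 907.38 − 136.89) = ½√1012.49
√1012.49 ≈ 31.8196, so m_a ≈ 15.9098

m_a = 15.91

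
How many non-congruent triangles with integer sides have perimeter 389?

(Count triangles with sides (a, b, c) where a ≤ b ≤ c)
Let a ≤ b ≤ c with a + b + c = 389. The only binding inequality is a + b > c, i.e. 389 − c > c, so c < 389/2; and c ≥ 389/3 since c is the largest side.
So 130 ≤ c ≤ 194. For each c, b runs from ⌈(389 − c)/2⌉ up to c (then a = 389 − b − c satisfies 1 ≤ a ≤ b automatically), giving c − ⌈(389 − c)/2⌉ + 1 choices.
Summing over c: 1 + 3 + 4 + 6 + … + 96 + 97  (65 terms, c = 130, …, 194) = 3201
Check (closed form: nearest integer to p²/48 for even p, (p+3)²/48 for odd p): (389+3)²/48 = 392²/48 = 153664/48 ≈ 3201.33 → 3201

3201 triangles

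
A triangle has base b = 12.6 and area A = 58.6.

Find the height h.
A = ½·b·h  ⇒  h = 2A/b = 2·58.6/12.6 = 117.2/12.6 ≈ 9.30159

h = 9.302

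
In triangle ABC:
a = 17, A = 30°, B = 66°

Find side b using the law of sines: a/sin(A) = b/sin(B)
a/sin(A) = b/sin(B)  ⇒  b = a·sin(B)/sin(A) = 17·sin(66°)/sin(30°)
sin(66°) ≈ 0.913545, sin(30°) ≈ 0.5
b ≈ 17·0.913545/0.5 ≈ 15.5303/0.5 ≈ 31.0605

b = 31.06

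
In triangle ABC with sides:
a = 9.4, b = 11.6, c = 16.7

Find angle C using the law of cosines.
c² = a² + b² − 2ab·cos(C)  ⇒  cos(C) = (a² + b² − c²)/(2ab)
cos(C) = (9.4² + 11.6² − 16.7²)/(2·9.4·11.6) = (88.36 + 134.56 − 278.89)/218.08 = -55.97/218.08 ≈ -0.256649
C = arccos(-0.256649) ≈ 104.871°

C = 104.9°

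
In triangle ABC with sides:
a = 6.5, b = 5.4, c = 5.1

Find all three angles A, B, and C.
Law of cosines for each angle (a² = 42.25, b² = 29.16, c² = 26.01):
cos(A) = (b² + c² − a²)/(2bc) = (29.16 + 26.01 − 42.25)/(2·5.4·5.1) = 12.92/55.08 ≈ 0.234568  ⇒  A ≈ 76.4338°
cos(B) = (a² + c² − b²)/(2ac) = (42.25 + 26.01 − 29.16)/(2·6.5·5.1) = 39.1/66.3 ≈ 0.589744  ⇒  B ≈ 53.8612°
cos(C) = (a² + b² − c²)/(2ab) = (42.25 + 29.16 − 26.01)/(2·6.5·5.4) = 45.4/70.2 ≈ 0.646724  ⇒  C ≈ 49.705°
Check: A + B + C ≈ 180°

A = 76.43°, B = 53.86°, C = 49.7°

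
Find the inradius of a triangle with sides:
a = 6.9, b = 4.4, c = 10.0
r = Area/s where s is the semi-perimeter.
s = (6.9 + 4.4 + 10.0)/2 = 21.3/2 = 10.65
Area = √(s(s−a)(s−b)(s−c)) = √(10.65·3.75·6.25·0.65) ≈ √162.246 ≈ 12.7376
r ≈ 12.7376/10.65 ≈ 1.19602

r = 1.196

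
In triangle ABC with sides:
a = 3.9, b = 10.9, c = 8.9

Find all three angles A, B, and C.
Law of cosines for each angle (a² = 15.21, b² = 118.81, c² = 79.21):
cos(A) = (b² + c² − a²)/(2bc) = (118.81 + 79.21 − 15.21)/(2·10.9·8.9) = 182.81/194.02 ≈ 0.942222  ⇒  A ≈ 19.5718°
cos(B) = (a² + c² − b²)/(2ac) = (15.21 + 79.21 − 118.81)/(2·3.9·8.9) = -24.39/69.42 ≈ -0.35134  ⇒  B ≈ 110.569°
cos(C) = (a² + b² − c²)/(2ab) = (15.21 + 118.81 − 79.21)/(2·3.9·10.9) = 54.81/85.02 ≈ 0.644672  ⇒  C ≈ 49.8589°
Check: A + B + C ≈ 180°

A = 19.57°, B = 110.6°, C = 49.86°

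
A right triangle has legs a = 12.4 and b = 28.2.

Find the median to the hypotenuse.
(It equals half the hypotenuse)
Hypotenuse c = √(a² + b²) = √(153.76 + 795.24) = √949 ≈ 30.8058
Median to hypotenuse = c/2 ≈ 30.8058/2 ≈ 15.4029

Median = 15.4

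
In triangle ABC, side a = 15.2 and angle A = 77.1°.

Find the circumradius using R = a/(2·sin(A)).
R = a/(2·sin(A)) = 15.2/(2·sin(77.1°))
sin(77.1°) ≈ 0.974761
R ≈ 15.2/(2·0.974761) = 15.2/1.94952 ≈ 7.79678

R = 7.797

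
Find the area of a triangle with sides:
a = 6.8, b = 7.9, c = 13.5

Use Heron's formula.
s = (6.8 + 7.9 + 13.5)/2 = 28.2/2 = 14.1
s − a = 7.3, s − b = 6.2, s − c = 0.6
s(s−a)(s−b)(s−c) = 14.1·7.3·6.2·0.6 ≈ 382.9
Area = √382.9 ≈ 19.5678

Area = 19.57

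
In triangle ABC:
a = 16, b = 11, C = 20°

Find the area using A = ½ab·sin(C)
A = ½·a·b·sin(C) = ½·16·11·sin(20°)
sin(20°) ≈ 0.34202
A ≈ ½·176·0.34202 = 88·0.34202 ≈ 30.0978

Area = 30.1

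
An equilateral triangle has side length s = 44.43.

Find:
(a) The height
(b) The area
(a) The height splits the triangle into two 30-60-90 halves: h = s·√3/2 = 44.43·1.73205/2 ≈ 76.955/2 ≈ 38.4775
(b) Area = (√3/4)·s² = (√3/4)·44.43² = (√3/4)·1974.0249 ≈ 0.433013·1974.0249 ≈ 854.778

Height = 38.48, Area = 854.8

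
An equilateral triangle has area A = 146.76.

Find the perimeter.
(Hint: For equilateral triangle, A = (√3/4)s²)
A = (√3/4)s²  ⇒  s² = 4A/√3 = 4·146.76/√3 = 587.04/1.73205 ≈ 338.928
s ≈ √338.928 ≈ 18.41
Perimeter = 3s ≈ 3·18.41 ≈ 55.23

Perimeter = 55.23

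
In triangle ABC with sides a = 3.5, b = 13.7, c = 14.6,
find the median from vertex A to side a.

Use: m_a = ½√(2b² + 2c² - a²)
m_a = ½√(2·13.7² + 2·14.6² − 3.5²) = ½√(2·187.69 + 2·213.16 − 12.25) = ½√(375.38 + 426.32 − 12.25) = ½√789.45
√789.45 ≈ 28.0972, so m_a ≈ 14.0486

m_a = 14.05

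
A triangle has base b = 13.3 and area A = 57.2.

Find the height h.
A = ½·b·h  ⇒  h = 2A/b = 2·57.2/13.3 = 114.4/13.3 ≈ 8.6015

h = 8.602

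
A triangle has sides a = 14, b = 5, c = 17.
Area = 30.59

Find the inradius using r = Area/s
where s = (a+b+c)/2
s = (14 + 5 + 17)/2 = 36/2 = 18
r = Area/s = 30.59/18 ≈ 1.69944

r = 1.699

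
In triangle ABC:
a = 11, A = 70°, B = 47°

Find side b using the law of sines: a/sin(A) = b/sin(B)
a/sin(A) = b/sin(B)  ⇒  b = a·sin(B)/sin(A) = 11·sin(47°)/sin(70°)
sin(47°) ≈ 0.731354, sin(70°) ≈ 0.939693
b ≈ 11·0.731354/0.939693 ≈ 8.04489/0.939693 ≈ 8.56119

b = 8.561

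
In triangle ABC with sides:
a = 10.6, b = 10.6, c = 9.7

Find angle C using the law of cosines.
c² = a² + b² − 2ab·cos(C)  ⇒  cos(C) = (a² + b² − c²)/(2ab)
cos(C) = (10.6² + 10.6² − 9.7²)/(2·10.6·10.6) = (112.36 + 112.36 − 94.09)/224.72 = 130.63/224.72 ≈ 0.581301
C = arccos(0.581301) ≈ 54.4579°

C = 54.46°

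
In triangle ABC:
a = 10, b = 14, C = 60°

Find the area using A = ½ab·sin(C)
A = ½·a·b·sin(C) = ½·10·14·sin(60°)
sin(60°) ≈ 0.866025
A ≈ ½·140·0.866025 = 70·0.866025 ≈ 60.6218

Area = 60.62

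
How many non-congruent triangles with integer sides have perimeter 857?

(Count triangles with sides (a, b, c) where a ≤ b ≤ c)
Let a ≤ b ≤ c with a + b + c = 857. The only binding inequality is a + b > c, i.e. 857 − c > c, so c < 857/2; and c ≥ 857/3 since c is the largest side.
So 286 ≤ c ≤ 428. For each c, b runs from ⌈(857 − c)/2⌉ up to c (then a = 857 − b − c satisfies 1 ≤ a ≤ b automatically), giving c − ⌈(857 − c)/2⌉ + 1 choices.
Summing over c: 1 + 3 + 4 + 6 + … + 213 + 214  (143 terms, c = 286, …, 428) = 15408
Check (closed form: nearest integer to p²/48 for even p, (p+3)²/48 for odd p): (857+3)²/48 = 860²/48 = 739600/48 ≈ 15408.33 → 15408

15408 triangles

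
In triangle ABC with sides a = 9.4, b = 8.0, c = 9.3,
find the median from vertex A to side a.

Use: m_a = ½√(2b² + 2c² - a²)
m_a = ½√(2·8.0² + 2·9.3² − 9.4²) = ½√(2·64 + 2·86.49 − 88.36) = ½√(128 + 172.98 − 88.36) = ½√212.62
√212.62 ≈ 14.5815, so m_a ≈ 7.29075

m_a = 7.291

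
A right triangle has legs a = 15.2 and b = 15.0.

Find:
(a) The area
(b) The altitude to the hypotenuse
(a) The legs are perpendicular, so Area = ½·a·b = ½·15.2·15.0 = ½·228 = 114
(b) Hypotenuse c = √(a² + b²) = √(231.04 + 225) = √456.04 ≈ 21.3551
    Area = ½·c·h_c  ⇒  h_c = 2·Area/c = 228/21.3551 ≈ 10.6766

Area = 114, h_c = 10.68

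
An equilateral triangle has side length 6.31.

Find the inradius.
r = Area/s with s the semi-perimeter.
Area = (√3/4)·6.31² = (√3/4)·39.8161 ≈ 0.433013·39.8161 ≈ 17.2409
s = 3·6.31/2 = 9.465
r ≈ 17.2409/9.465 ≈ 1.82154
(Equivalently r = side/(2√3) = 6.31/3.4641 ≈ 1.82154.)

r = 1.822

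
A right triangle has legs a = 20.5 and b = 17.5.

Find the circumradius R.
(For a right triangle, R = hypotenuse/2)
Hypotenuse c = √(a² + b²) = √(420.25 + 306.25) = √726.5 ≈ 26.9537
R = c/2 ≈ 26.9537/2 ≈ 13.4768

R = 13.48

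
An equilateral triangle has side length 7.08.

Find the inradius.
r = Area/s with s the semi-perimeter.
Area = (√3/4)·7.08² = (√3/4)·50.1264 ≈ 0.433013·50.1264 ≈ 21.7054
s = 3·7.08/2 = 10.62
r ≈ 21.7054/10.62 ≈ 2.04382
(Equivalently r = side/(2√3) = 7.08/3.4641 ≈ 2.04382.)

r = 2.044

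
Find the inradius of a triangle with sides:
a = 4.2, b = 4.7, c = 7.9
r = Area/s where s is the semi-perimeter.
s = (4.2 + 4.7 + 7.9)/2 = 16.8/2 = 8.4
Area = √(s(s−a)(s−b)(s−c)) = √(8.4·4.2·3.7·0.5) ≈ √65.268 ≈ 8.07886
r ≈ 8.07886/8.4 ≈ 0.961769

r = 0.9618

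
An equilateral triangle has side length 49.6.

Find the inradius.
r = Area/s with s the semi-perimeter.
Area = (√3/4)·49.6² = (√3/4)·2460.16 ≈ 0.433013·2460.16 ≈ 1065.28
s = 3·49.6/2 = 74.4
r ≈ 1065.28/74.4 ≈ 14.3183
(Equivalently r = side/(2√3) = 49.6/3.4641 ≈ 14.3183.)

r = 14.32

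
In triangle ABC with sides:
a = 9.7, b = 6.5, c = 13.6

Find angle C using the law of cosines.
c² = a² + b² − 2ab·cos(C)  ⇒  cos(C) = (a² + b² − c²)/(2ab)
cos(C) = (9.7² + 6.5² − 13.6²)/(2·9.7·6.5) = (94.09 + 42.25 − 184.96)/126.1 = -48.62/126.1 ≈ -0.385567
C = arccos(-0.385567) ≈ 112.679°

C = 112.7°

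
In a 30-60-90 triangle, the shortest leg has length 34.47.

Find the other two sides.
In a 30-60-90 triangle the sides are in ratio 1 : √3 : 2 (short leg : long leg : hypotenuse).
Long leg = 34.47·√3 ≈ 34.47·1.73205 ≈ 59.7038
Hypotenuse = 2·34.47 = 68.94

Long leg = 34.47√3 = 59.7, Hypotenuse = 68.94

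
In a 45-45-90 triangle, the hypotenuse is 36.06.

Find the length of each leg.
In a 45-45-90 triangle hypotenuse = leg·√2, so leg = hypotenuse/√2.
Leg = 36.06/√2 ≈ 36.06/1.41421 ≈ 25.4983

Each leg = 25.5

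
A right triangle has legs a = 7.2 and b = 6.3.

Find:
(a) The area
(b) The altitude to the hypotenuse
(a) The legs are perpendicular, so Area = ½·a·b = ½·7.2·6.3 = ½·45.36 = 22.68
(b) Hypotenuse c = √(a² + b²) = √(51.84 + 39.69) = √91.53 ≈ 9.56713
    Area = ½·c·h_c  ⇒  h_c = 2·Area/c = 45.36/9.56713 ≈ 4.74123

Area = 22.68, h_c = 4.741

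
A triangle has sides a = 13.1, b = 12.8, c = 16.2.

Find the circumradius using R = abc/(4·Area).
First find the area with Heron's formula.
s = (13.1 + 12.8 + 16.2)/2 = 21.05
Area = √(s(s−a)(s−b)(s−c)) = √(21.05·7.95·8.25·4.85) ≈ √6695.99 ≈ 81.829
abc = 13.1·12.8·16.2 = 2716.416
R = abc/(4·Area) ≈ 2716.416/(4·81.829) = 2716.416/327.316 ≈ 8.29906

R = 8.299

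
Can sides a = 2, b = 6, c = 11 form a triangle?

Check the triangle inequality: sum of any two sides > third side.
a + b vs c: 2 + 6 = 8 ≤ 11  ✗
a + c vs b: 2 + 11 = 13 > 6  ✓
b + c vs a: 6 + 11 = 17 > 2  ✓

No: 2 + 6 = 8 is not > 11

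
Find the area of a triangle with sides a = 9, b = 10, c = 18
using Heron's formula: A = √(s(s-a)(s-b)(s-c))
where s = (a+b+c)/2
s = (9 + 10 + 18)/2 = 37/2 = 18.5
s − a = 9.5, s − b = 8.5, s − c = 0.5
s(s−a)(s−b)(s−c) = 18.5·9.5·8.5·0.5 = 746.9375
Area = √746.9375 ≈ 27.3302

s = 18.5, Area = 27.33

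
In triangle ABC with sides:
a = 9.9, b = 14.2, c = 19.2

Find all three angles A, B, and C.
Law of cosines for each angle (a² = 98.01, b² = 201.64, c² = 368.64):
cos(A) = (b² + c² − a²)/(2bc) = (201.64 + 368.64 − 98.01)/(2·14.2·19.2) = 472.27/545.28 ≈ 0.866105  ⇒  A ≈ 29.9908°
cos(B) = (a² + c² − b²)/(2ac) = (98.01 + 368.64 − 201.64)/(2·9.9·19.2) = 265.01/380.16 ≈ 0.697101  ⇒  B ≈ 45.8051°
cos(C) = (a² + b² − c²)/(2ab) = (98.01 + 201.64 − 368.64)/(2·9.9·14.2) = -68.99/281.16 ≈ -0.245376  ⇒  C ≈ 104.204°
Check: A + B + C ≈ 180°

A = 29.99°, B = 45.81°, C = 104.2°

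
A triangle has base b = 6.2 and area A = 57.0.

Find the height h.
A = ½·b·h  ⇒  h = 2A/b = 2·57.0/6.2 = 114/6.2 ≈ 18.3871

h = 18.39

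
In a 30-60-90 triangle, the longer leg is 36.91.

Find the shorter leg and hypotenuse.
In a 30-60-90 triangle the sides are in ratio 1 : √3 : 2, so short leg = long leg/√3 and hypotenuse = 2·(short leg).
Short leg = 36.91/√3 ≈ 36.91/1.73205 ≈ 21.31
Hypotenuse = 2·21.31 ≈ 42.62

Short leg = 21.31, Hypotenuse = 42.62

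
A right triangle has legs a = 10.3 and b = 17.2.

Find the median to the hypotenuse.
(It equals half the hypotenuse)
Hypotenuse c = √(a² + b²) = √(106.09 + 295.84) = √401.93 ≈ 20.0482
Median to hypotenuse = c/2 ≈ 20.0482/2 ≈ 10.0241

Median = 10.02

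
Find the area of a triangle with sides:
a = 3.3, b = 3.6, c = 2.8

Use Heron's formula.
s = (3.3 + 3.6 + 2.8)/2 = 9.7/2 = 4.85
s − a = 1.55, s − b = 1.25, s − c = 2.05
s(s−a)(s−b)(s−c) = 4.85·1.55·1.25·2.05 ≈ 19.2636
Area = √19.2636 ≈ 4.38903

Area = 4.389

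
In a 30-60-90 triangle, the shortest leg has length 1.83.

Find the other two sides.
In a 30-60-90 triangle the sides are in ratio 1 : √3 : 2 (short leg : long leg : hypotenuse).
Long leg = 1.83·√3 ≈ 1.83·1.73205 ≈ 3.16965
Hypotenuse = 2·1.83 = 3.66

Long leg = 1.83√3 = 3.17, Hypotenuse = 3.66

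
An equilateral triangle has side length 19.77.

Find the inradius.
r = Area/s with s the semi-perimeter.
Area = (√3/4)·19.77² = (√3/4)·390.8529 ≈ 0.433013·390.8529 ≈ 169.244
s = 3·19.77/2 = 29.655
r ≈ 169.244/29.655 ≈ 5.70711
(Equivalently r = side/(2√3) = 19.77/3.4641 ≈ 5.70711.)

r = 5.707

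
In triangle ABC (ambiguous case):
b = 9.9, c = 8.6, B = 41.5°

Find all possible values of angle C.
b/sin(B) = c/sin(C)  ⇒  sin(C) = c·sin(B)/b = 8.6·sin(41.5°)/9.9
sin(41.5°) ≈ 0.66262
sin(C) ≈ 8.6·0.66262/9.9 ≈ 5.69853/9.9 ≈ 0.575609
Candidate 1: C₁ = arcsin(0.575609) ≈ 35.1423°  →  A = 180° − 41.5° − 35.1423° ≈ 103.358° > 0, valid
Candidate 2: C₂ = 180° − C₁ ≈ 144.858°  →  A = 180° − 41.5° − 144.858° ≈ -6.3577° ≤ 0, not a valid triangle

C = 35.14° (one solution)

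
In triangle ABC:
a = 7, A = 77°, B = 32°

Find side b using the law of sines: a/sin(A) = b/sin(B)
a/sin(A) = b/sin(B)  ⇒  b = a·sin(B)/sin(A) = 7·sin(32°)/sin(77°)
sin(32°) ≈ 0.529919, sin(77°) ≈ 0.97437
b ≈ 7·0.529919/0.97437 ≈ 3.70943/0.97437 ≈ 3.80701

b = 3.807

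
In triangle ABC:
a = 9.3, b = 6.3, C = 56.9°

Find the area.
Two sides and the included angle (SAS): A = ½·a·b·sin(C) = ½·9.3·6.3·sin(56.9°)
sin(56.9°) ≈ 0.837719
A ≈ ½·58.59·0.837719 = 29.295·0.837719 ≈ 24.541

Area = 24.54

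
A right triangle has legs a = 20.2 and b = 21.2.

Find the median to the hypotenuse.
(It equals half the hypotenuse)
Hypotenuse c = √(a² + b²) = √(408.04 + 449.44) = √857.48 ≈ 29.2828
Median to hypotenuse = c/2 ≈ 29.2828/2 ≈ 14.6414

Median = 14.64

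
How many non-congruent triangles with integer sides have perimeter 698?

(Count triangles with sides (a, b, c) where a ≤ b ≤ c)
Let a ≤ b ≤ c with a + b + c = 698. The only binding inequality is a + b > c, i.e. 698 − c > c, so c < 698/2; and c ≥ 698/3 since c is the largest side.
So 233 ≤ c ≤ 348. For each c, b runs from ⌈(698 − c)/2⌉ up to c (then a = 698 − b − c satisfies 1 ≤ a ≤ b automatically), giving c − ⌈(698 − c)/2⌉ + 1 choices.
Summing over c: 1 + 3 + 4 + 6 + … + 172 + 174  (116 terms, c = 233, …, 348) = 10150
Check (closed form: nearest integer to p²/48 for even p, (p+3)²/48 for odd p): 698²/48 = 487204/48 ≈ 10150.08 → 10150

10150 triangles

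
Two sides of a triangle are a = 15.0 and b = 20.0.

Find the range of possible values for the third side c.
Triangle inequality: |a − b| < c < a + b
|a − b| = |15.0 − 20.0| = 5
a + b = 15.0 + 20.0 = 35

5 < c < 35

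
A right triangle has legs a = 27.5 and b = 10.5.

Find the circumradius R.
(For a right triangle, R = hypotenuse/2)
Hypotenuse c = √(a² + b²) = √(756.25 + 110.25) = √866.5 ≈ 29.4364
R = c/2 ≈ 29.4364/2 ≈ 14.7182

R = 14.72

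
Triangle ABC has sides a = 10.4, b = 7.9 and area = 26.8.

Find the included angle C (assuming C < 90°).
Area = ½·a·b·sin(C)  ⇒  sin(C) = 2·Area/(a·b) = 2·26.8/(10.4·7.9) = 53.6/82.16 ≈ 0.652386
C = arcsin(0.652386) ≈ 40.7217° (taking the acute solution since C < 90°)

C = 40.72°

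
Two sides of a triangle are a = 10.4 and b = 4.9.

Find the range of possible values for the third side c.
Triangle inequality: |a − b| < c < a + b
|a − b| = |10.4 − 4.9| = 5.5
a + b = 10.4 + 4.9 = 15.3

5.5 < c < 15.3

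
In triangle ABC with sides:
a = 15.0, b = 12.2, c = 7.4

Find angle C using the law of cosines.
c² = a² + b² − 2ab·cos(C)  ⇒  cos(C) = (a² + b² − c²)/(2ab)
cos(C) = (15.0² + 12.2² − 7.4²)/(2·15.0·12.2) = (225 + 148.84 − 54.76)/366 = 319.08/366 ≈ 0.871803
C = arccos(0.871803) ≈ 29.3311°

C = 29.33°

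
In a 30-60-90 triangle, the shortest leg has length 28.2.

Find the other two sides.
In a 30-60-90 triangle the sides are in ratio 1 : √3 : 2 (short leg : long leg : hypotenuse).
Long leg = 28.2·√3 ≈ 28.2·1.73205 ≈ 48.8438
Hypotenuse = 2·28.2 = 56.4

Long leg = 28.2√3 = 48.84, Hypotenuse = 56.4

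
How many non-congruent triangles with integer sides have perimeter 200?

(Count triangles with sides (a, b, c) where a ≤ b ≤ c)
Let a ≤ b ≤ c with a + b + c = 200. The only binding inequality is a + b > c, i.e. 200 − c > c, so c < 200/2; and c ≥ 200/3 since c is the largest side.
So 67 ≤ c ≤ 99. For each c, b runs from ⌈(200 − c)/2⌉ up to c (then a = 200 − b − c satisfies 1 ≤ a ≤ b automatically), giving c − ⌈(200 − c)/2⌉ + 1 choices.
Summing over c: 1 + 3 + 4 + 6 + … + 48 + 49  (33 terms, c = 67, …, 99) = 833
Check (closed form: nearest integer to p²/48 for even p, (p+3)²/48 for odd p): 200²/48 = 40000/48 ≈ 833.33 → 833

833 triangles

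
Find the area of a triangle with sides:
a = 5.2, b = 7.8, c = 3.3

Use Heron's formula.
s = (5.2 + 7.8 + 3.3)/2 = 16.3/2 = 8.15
s − a = 2.95, s − b = 0.35, s − c = 4.85
s(s−a)(s−b)(s−c) = 8.15·2.95·0.35·4.85 ≈ 40.8121
Area = √40.8121 ≈ 6.38844

Area = 6.388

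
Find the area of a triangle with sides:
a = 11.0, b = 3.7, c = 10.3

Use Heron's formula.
s = (11.0 + 3.7 + 10.3)/2 = 25/2 = 12.5
s − a = 1.5, s − b = 8.8, s − c = 2.2
s(s−a)(s−b)(s−c) = 12.5·1.5·8.8·2.2 ≈ 363
Area = √363 ≈ 19.0526

Area = 19.05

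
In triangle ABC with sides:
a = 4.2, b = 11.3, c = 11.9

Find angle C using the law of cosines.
c² = a² + b² − 2ab·cos(C)  ⇒  cos(C) = (a² + b² − c²)/(2ab)
cos(C) = (4.2² + 11.3² − 11.9²)/(2·4.2·11.3) = (17.64 + 127.69 − 141.61)/94.92 = 3.72/94.92 ≈ 0.0391909
C = arccos(0.0391909) ≈ 87.754°

C = 87.75°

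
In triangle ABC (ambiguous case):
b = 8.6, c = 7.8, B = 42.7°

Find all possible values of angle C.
b/sin(B) = c/sin(C)  ⇒  sin(C) = c·sin(B)/b = 7.8·sin(42.7°)/8.6
sin(42.7°) ≈ 0.67816
sin(C) ≈ 7.8·0.67816/8.6 ≈ 5.28965/8.6 ≈ 0.615075
Candidate 1: C₁ = arcsin(0.615075) ≈ 37.9574°  →  A = 180° − 42.7° − 37.9574° ≈ 99.3426° > 0, valid
Candidate 2: C₂ = 180° − C₁ ≈ 142.043°  →  A = 180° − 42.7° − 142.043° ≈ -4.7426° ≤ 0, not a valid triangle

C = 37.96° (one solution)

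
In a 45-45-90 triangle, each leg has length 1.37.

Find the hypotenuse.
In a 45-45-90 triangle the sides are in ratio 1 : 1 : √2, so hypotenuse = leg·√2.
Hypotenuse = 1.37·√2 ≈ 1.37·1.41421 ≈ 1.93747

Hypotenuse = 1.37√2 = 1.937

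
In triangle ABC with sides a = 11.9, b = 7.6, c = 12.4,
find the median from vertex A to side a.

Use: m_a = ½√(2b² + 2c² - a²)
m_a = ½√(2·7.6² + 2·12.4² − 11.9²) = ½√(2·57.76 + 2·153.76 − 141.61) = ½√(115.52 + 307.52 − 141.61) = ½√281.43
√281.43 ≈ 16.7759, so m_a ≈ 8.38794

m_a = 8.388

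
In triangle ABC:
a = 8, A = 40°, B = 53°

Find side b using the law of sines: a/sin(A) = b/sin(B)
a/sin(A) = b/sin(B)  ⇒  b = a·sin(B)/sin(A) = 8·sin(53°)/sin(40°)
sin(53°) ≈ 0.798636, sin(40°) ≈ 0.642788
b ≈ 8·0.798636/0.642788 ≈ 6.38908/0.642788 ≈ 9.93965

b = 9.94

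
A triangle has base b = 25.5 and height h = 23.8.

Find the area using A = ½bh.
A = ½·b·h = ½·25.5·23.8 = ½·606.9 = 303.45

Area = 303.45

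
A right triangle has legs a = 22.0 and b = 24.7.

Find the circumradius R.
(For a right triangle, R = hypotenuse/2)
Hypotenuse c = √(a² + b²) = √(484 + 610.09) = √1094.09 ≈ 33.077
R = c/2 ≈ 33.077/2 ≈ 16.5385

R = 16.54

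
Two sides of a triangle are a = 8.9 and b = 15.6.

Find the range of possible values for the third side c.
Triangle inequality: |a − b| < c < a + b
|a − b| = |8.9 − 15.6| = 6.7
a + b = 8.9 + 15.6 = 24.5

6.7 < c < 24.5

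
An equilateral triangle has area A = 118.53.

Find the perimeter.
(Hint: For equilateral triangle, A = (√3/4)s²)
A = (√3/4)s²  ⇒  s² = 4A/√3 = 4·118.53/√3 = 474.12/1.73205 ≈ 273.733
s ≈ √273.733 ≈ 16.5449
Perimeter = 3s ≈ 3·16.5449 ≈ 49.6347

Perimeter = 49.63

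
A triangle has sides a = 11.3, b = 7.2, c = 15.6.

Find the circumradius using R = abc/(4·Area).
First find the area with Heron's formula.
s = (11.3 + 7.2 + 15.6)/2 = 17.05
Area = √(s(s−a)(s−b)(s−c)) = √(17.05·5.75·9.85·1.45) ≈ √1400.22 ≈ 37.4195
abc = 11.3·7.2·15.6 = 1269.216
R = abc/(4·Area) ≈ 1269.216/(4·37.4195) = 1269.216/149.678 ≈ 8.47964

R = 8.48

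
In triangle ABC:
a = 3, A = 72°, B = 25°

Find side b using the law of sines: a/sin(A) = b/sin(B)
a/sin(A) = b/sin(B)  ⇒  b = a·sin(B)/sin(A) = 3·sin(25°)/sin(72°)
sin(25°) ≈ 0.422618, sin(72°) ≈ 0.951057
b ≈ 3·0.422618/0.951057 ≈ 1.26785/0.951057 ≈ 1.3331

b = 1.333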